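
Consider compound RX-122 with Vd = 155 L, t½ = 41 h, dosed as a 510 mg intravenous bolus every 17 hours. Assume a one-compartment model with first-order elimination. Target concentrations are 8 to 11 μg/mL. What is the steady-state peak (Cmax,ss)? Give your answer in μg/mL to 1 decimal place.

13.2 μg/mL

τ/t½ = 17/41 ≈ 0.41463, so fraction remaining f = (1/2)^(17/41) ≈ 0.7502.
At steady state, accumulation factor R = 1/(1 − e^(−kτ)) ≈ 4.0032.
Single-dose peak C₀ = D/Vd = 510/155 ≈ 3.290 μg/mL.
Cmax,ss = C₀/(1 − f) ≈ 3.290/0.2498 ≈ 13.171 μg/mL.
Peak 13.2 μg/mL vs MTC 11 μg/mL: exceeds toxic threshold.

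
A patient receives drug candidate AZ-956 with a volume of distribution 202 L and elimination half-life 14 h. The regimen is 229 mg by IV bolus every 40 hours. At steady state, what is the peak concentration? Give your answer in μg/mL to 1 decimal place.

1.3 μg/mL

Over one 40-h interval, 40/14 ≈ 2.8571 half-lives elapse, leaving f ≈ 0.1380 of each dose.
At steady state, accumulation factor R = 1/(1 − e^(−kτ)) ≈ 1.1601.
Single-dose peak C₀ = D/Vd = 229/202 ≈ 1.134 μg/mL.
Steady-state peak Cmax,ss = C₀·R ≈ 1.134 × 1.1601 ≈ 1.316 μg/mL.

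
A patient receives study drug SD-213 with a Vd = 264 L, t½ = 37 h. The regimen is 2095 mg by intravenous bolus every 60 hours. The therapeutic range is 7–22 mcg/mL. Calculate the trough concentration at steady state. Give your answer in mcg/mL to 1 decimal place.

3.8 mcg/mL

τ/t½ = 60/37 ≈ 1.6216, so fraction remaining f = (1/2)^(60/37) ≈ 0.3250.
At steady state, accumulation factor R = 1/(1 − e^(−kτ)) ≈ 1.4815.
Each bolus raises the concentration by D/Vd = 2095/264 ≈ 7.936 mcg/mL.
Cmax,ss = C₀/(1 − f) ≈ 7.936/0.6750 ≈ 11.757 mcg/mL.
One interval later, Cmin,ss = Cmax,ss·e^(−kτ) ≈ 11.757 × 0.3250 ≈ 3.821 mcg/mL.
Trough 3.8 mcg/mL vs MEC 7 mcg/mL: subtherapeutic.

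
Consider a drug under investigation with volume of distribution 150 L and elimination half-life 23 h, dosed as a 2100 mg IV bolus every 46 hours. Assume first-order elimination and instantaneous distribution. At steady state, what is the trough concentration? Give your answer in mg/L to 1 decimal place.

τ = 46 h = 2 half-lives, so f = (1/2)^2 = 0.25.
At steady state, R = 1/(1 − 0.25) = 4/3.
Single-dose peak C₀ = D/Vd = 2100/150 = 14 mg/L.
Steady-state peak Cmax,ss = C₀·R = 14 × 4/3 ≈ 18.667 mg/L.
Steady-state trough Cmin,ss = Cmax,ss·f ≈ 18.667 × 0.25 ≈ 4.667 mg/L.

4.7 mg/L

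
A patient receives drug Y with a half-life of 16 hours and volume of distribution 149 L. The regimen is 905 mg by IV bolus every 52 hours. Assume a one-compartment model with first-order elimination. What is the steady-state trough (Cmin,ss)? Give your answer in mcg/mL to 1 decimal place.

τ/t½ = 52/16 ≈ 3.25, so fraction remaining f = (1/2)^(52/16) ≈ 0.1051.
Accumulation ratio R = 1/(1 − f) ≈ 1/0.8949 ≈ 1.1174.
Single-dose peak C₀ = D/Vd = 905/149 ≈ 6.074 mcg/mL.
Cmax,ss = C₀/(1 − f) ≈ 6.074/0.8949 ≈ 6.787 mcg/mL.
One interval later, Cmin,ss = Cmax,ss·e^(−kτ) ≈ 6.787 × 0.1051 ≈ 0.713 mcg/mL.

0.7 mcg/mL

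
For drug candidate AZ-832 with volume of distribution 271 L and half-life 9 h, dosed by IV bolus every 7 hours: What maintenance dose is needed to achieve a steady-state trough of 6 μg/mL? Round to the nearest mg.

τ/t½ = 7/9 ≈ 0.77778, so f = (1/2)^(7/9) ≈ 0.583265.
Cmin,ss = (D/Vd)·f/(1−f), so D = Cmin,ss·Vd·(1−f)/f.
D = 6 × 271 × (1−f)/f ≈ 6 × 271 × 0.71449 ≈ 1161.76 mg.

1162 mg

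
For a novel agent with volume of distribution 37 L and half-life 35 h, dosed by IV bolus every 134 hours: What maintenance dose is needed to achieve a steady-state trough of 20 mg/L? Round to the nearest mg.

τ/t½ = 134/35 ≈ 3.8286, so f = (1/2)^(134/35) ≈ 0.070386.
Cmin,ss = (D/Vd)·f/(1−f), so D = Cmin,ss·Vd·(1−f)/f.
D = 20 × 37 × (1−f)/f ≈ 20 × 37 × 13.20737 ≈ 9773.45 mg.

9773 mg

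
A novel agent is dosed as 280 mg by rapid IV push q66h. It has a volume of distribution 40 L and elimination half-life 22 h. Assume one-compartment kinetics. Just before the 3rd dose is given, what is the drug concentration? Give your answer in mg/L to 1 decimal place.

f = (1/2)^(τ/t½) = (1/2)^(66/22) ≈ 0.1250.
C₀ = D/Vd = 280/40 ≈ 7.000 mg/L.
Before the 3rd dose, 2 doses have been given. Superposition: Cmin = C₀·(f + f²).
≈ 7.000 × (0.1250 + 0.0156) ≈ 7.000 × 0.1406 ≈ 0.984 mg/L.

1.0 mg/L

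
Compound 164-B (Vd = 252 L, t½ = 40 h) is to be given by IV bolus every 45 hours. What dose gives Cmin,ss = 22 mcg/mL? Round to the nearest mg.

6548 mg

τ/t½ = 45/40 ≈ 1.125, so f = (1/2)^(45/40) ≈ 0.458502.
Cmin,ss = (D/Vd)·f/(1−f), so D = Cmin,ss·Vd·(1−f)/f.
D = 22 × 252 × (1−f)/f ≈ 22 × 252 × 1.18102 ≈ 6547.57 mg.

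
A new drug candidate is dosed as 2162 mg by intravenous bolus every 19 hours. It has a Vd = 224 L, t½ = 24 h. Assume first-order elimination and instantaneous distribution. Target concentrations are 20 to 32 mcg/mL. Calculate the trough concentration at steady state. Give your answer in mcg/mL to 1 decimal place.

τ/t½ = 19/24 ≈ 0.79167, so fraction remaining f = (1/2)^(19/24) ≈ 0.5777.
Accumulation ratio R = 1/(1 − f) ≈ 1/0.4223 ≈ 2.3680.
Single-dose peak C₀ = D/Vd = 2162/224 ≈ 9.652 mcg/mL.
Cmax,ss = C₀/(1 − f) ≈ 9.652/0.4223 ≈ 22.856 mcg/mL.
One interval later, Cmin,ss = Cmax,ss·e^(−kτ) ≈ 22.856 × 0.5777 ≈ 13.204 mcg/mL.
Trough 13.2 mcg/mL vs MEC 20 mcg/mL: subtherapeutic.

13.2 mcg/mL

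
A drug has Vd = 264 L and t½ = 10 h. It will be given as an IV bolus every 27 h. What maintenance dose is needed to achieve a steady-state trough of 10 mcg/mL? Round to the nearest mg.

14515 mg

τ/t½ = 27/10 ≈ 2.7, so f = (1/2)^(27/10) ≈ 0.153893.
Cmin,ss = (D/Vd)·f/(1−f), so D = Cmin,ss·Vd·(1−f)/f.
D = 10 × 264 × (1−f)/f ≈ 10 × 264 × 5.49802 ≈ 14514.77 mg.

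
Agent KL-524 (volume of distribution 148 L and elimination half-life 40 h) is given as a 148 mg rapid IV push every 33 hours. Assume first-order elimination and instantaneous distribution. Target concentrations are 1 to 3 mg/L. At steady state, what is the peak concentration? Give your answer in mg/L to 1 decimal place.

2.3 mg/L

k = ln2/t½ = ln2/40 ≈ 0.017329 h⁻¹; fraction remaining f = e^(−kτ) = e^(−0.017329×33) ≈ 0.5645.
Accumulation ratio R = 1/(1 − f) ≈ 1/0.4355 ≈ 2.2962.
Each bolus raises the concentration by D/Vd = 148/148 ≈ 1.000 mg/L.
Cmax,ss = C₀/(1 − f) ≈ 1.000/0.4355 ≈ 2.296 mg/L.
Peak 2.3 mg/L vs MTC 3 mg/L: below toxic threshold.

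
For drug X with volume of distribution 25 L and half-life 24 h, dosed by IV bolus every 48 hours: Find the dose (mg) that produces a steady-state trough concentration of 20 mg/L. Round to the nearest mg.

1500 mg

τ/t½ = 48/24 ≈ 2, so f = (1/2)^(48/24) ≈ 0.250000.
Cmin,ss = (D/Vd)·f/(1−f), so D = Cmin,ss·Vd·(1−f)/f.
D = 20 × 25 × (1−f)/f ≈ 20 × 25 × 3.00000 ≈ 1500.00 mg.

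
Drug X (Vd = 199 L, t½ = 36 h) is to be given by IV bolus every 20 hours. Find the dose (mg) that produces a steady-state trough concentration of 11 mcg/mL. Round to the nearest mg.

τ/t½ = 20/36 ≈ 0.55556, so f = (1/2)^(20/36) ≈ 0.680395.
Cmin,ss = (D/Vd)·f/(1−f), so D = Cmin,ss·Vd·(1−f)/f.
D = 11 × 199 × (1−f)/f ≈ 11 × 199 × 0.46973 ≈ 1028.24 mg.

1028 mg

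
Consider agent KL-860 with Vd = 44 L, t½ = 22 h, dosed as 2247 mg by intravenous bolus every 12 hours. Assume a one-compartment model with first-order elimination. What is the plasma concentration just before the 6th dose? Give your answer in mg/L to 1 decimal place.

94.4 mg/L

f = (1/2)^(τ/t½) = (1/2)^(12/22) ≈ 0.6852.
C₀ = D/Vd = 2247/44 ≈ 51.068 mg/L.
Before the 6th dose, 5 doses have been given. Superposition: Cmin = C₀·(f + f² + … + f^5).
≈ 51.068 × (0.6852 + 0.4695 + 0.3217 + 0.2204 + 0.1510) ≈ 51.068 × 1.8478 ≈ 94.363 mg/L.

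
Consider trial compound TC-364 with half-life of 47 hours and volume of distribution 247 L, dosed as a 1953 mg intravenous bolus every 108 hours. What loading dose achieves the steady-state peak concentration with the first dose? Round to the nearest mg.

2452 mg

f = (1/2)^(108/47) ≈ 0.203363; accumulation ratio R = 1/(1−f) ≈ 1.25528.
Loading dose to hit Cmax,ss on first dose: D_load = D_maint·R ≈ 1953 × 1.25528 ≈ 2451.56 mg.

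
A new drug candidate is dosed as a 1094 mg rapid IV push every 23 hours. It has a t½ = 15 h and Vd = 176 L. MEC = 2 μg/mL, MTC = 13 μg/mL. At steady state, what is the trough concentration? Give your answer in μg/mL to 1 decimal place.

3.3 μg/mL

Over one 23-h interval, 23/15 ≈ 1.5333 half-lives elapse, leaving f ≈ 0.3455 of each dose.
Single-dose peak C₀ = D/Vd = 1094/176 ≈ 6.216 μg/mL.
Steady-state trough Cmin,ss = C₀·f/(1−f) ≈ 6.216 × 0.3455/0.6545 ≈ 3.281 μg/mL.
Trough 3.3 μg/mL vs MEC 2 μg/mL: adequate.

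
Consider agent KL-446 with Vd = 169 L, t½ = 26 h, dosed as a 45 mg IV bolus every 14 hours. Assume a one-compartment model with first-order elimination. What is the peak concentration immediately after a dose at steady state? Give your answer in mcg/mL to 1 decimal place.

Over one 14-h interval, 14/26 ≈ 0.53846 half-lives elapse, leaving f ≈ 0.6885 of each dose.
At steady state, accumulation factor R = 1/(1 − e^(−kτ)) ≈ 3.2103.
Single-dose peak C₀ = D/Vd = 45/169 ≈ 0.266 mcg/mL.
Cmax,ss = C₀/(1 − f) ≈ 0.266/0.3115 ≈ 0.854 mcg/mL.

0.9 mcg/mL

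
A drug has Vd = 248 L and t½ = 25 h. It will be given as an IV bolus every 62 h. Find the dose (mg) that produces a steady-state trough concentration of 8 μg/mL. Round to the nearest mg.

9085 mg

τ/t½ = 62/25 ≈ 2.48, so f = (1/2)^(62/25) ≈ 0.179244.
Cmin,ss = (D/Vd)·f/(1−f), so D = Cmin,ss·Vd·(1−f)/f.
D = 8 × 248 × (1−f)/f ≈ 8 × 248 × 4.57899 ≈ 9084.72 mg.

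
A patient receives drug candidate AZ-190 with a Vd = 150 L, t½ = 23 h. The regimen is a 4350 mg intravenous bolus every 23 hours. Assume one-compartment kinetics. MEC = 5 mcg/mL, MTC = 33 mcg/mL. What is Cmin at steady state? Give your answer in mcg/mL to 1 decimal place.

τ = 23 h = 1 half-life, so f = (1/2)^1 = 0.5.
At steady state, R = 1/(1 − 0.5) = 2/1.
Single-dose peak C₀ = D/Vd = 4350/150 = 29 mcg/mL.
Steady-state peak Cmax,ss = C₀·R = 29 × 2/1 ≈ 58.000 mcg/mL.
Steady-state trough Cmin,ss = Cmax,ss·f ≈ 58.000 × 0.5 ≈ 29.000 mcg/mL.
Trough 29.0 mcg/mL vs MEC 5 mcg/mL: adequate.

29.0 mcg/mL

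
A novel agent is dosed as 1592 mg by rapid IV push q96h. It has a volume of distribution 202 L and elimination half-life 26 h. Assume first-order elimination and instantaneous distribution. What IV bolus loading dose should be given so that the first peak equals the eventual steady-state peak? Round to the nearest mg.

f = (1/2)^(96/26) ≈ 0.077358; accumulation ratio R = 1/(1−f) ≈ 1.08384.
Loading dose to hit Cmax,ss on first dose: D_load = D_maint·R ≈ 1592 × 1.08384 ≈ 1725.47 mg.

1725 mg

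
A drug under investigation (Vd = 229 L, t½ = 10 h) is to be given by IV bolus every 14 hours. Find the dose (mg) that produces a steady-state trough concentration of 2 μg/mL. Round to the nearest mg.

751 mg

τ/t½ = 14/10 ≈ 1.4, so f = (1/2)^(14/10) ≈ 0.378929.
Cmin,ss = (D/Vd)·f/(1−f), so D = Cmin,ss·Vd·(1−f)/f.
D = 2 × 229 × (1−f)/f ≈ 2 × 229 × 1.63902 ≈ 750.67 mg.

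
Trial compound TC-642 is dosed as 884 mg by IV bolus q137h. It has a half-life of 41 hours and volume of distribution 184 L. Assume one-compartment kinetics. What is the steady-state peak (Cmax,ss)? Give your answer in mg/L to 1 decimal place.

k = ln2/t½ = ln2/41 ≈ 0.016906 h⁻¹; fraction remaining f = e^(−kτ) = e^(−0.016906×137) ≈ 0.0987.
Accumulation ratio R = 1/(1 − f) ≈ 1/0.9013 ≈ 1.1095.
Each bolus raises the concentration by D/Vd = 884/184 ≈ 4.804 mg/L.
Steady-state peak Cmax,ss = C₀·R ≈ 4.804 × 1.1095 ≈ 5.330 mg/L.

5.3 mg/L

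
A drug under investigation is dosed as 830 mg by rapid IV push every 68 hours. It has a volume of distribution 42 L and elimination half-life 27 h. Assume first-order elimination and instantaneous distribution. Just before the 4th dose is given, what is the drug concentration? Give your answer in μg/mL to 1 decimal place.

f = (1/2)^(τ/t½) = (1/2)^(68/27) ≈ 0.1745.
C₀ = D/Vd = 830/42 ≈ 19.762 μg/mL.
Before the 4th dose, 3 doses have been given. Superposition: Cmin = C₀·(f + f² + … + f^3).
≈ 19.762 × (0.1745 + 0.0305 + 0.0053) ≈ 19.762 × 0.2103 ≈ 4.156 μg/mL.

4.2 μg/mL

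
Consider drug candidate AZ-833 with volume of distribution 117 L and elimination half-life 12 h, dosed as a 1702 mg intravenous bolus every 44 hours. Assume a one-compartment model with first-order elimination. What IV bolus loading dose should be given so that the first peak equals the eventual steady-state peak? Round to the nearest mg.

f = (1/2)^(44/12) ≈ 0.078745; accumulation ratio R = 1/(1−f) ≈ 1.08548.
Loading dose to hit Cmax,ss on first dose: D_load = D_maint·R ≈ 1702 × 1.08548 ≈ 1847.49 mg.

1847 mg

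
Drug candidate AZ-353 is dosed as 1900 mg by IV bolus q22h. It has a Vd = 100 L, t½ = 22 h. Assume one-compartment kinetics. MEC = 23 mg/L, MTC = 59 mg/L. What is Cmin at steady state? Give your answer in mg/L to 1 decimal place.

19.0 mg/L

τ = 22 h = 1 half-life, so f = (1/2)^1 = 0.5.
Accumulation ratio R = 1/(1 − f) = 1/0.5 = 2/1.
Single-dose peak C₀ = D/Vd = 1900/100 = 19 mg/L.
Steady-state peak Cmax,ss = C₀·R = 19 × 2/1 ≈ 38.000 mg/L.
Steady-state trough Cmin,ss = Cmax,ss·f ≈ 38.000 × 0.5 ≈ 19.000 mg/L.
Trough 19.0 mg/L vs MEC 23 mg/L: subtherapeutic.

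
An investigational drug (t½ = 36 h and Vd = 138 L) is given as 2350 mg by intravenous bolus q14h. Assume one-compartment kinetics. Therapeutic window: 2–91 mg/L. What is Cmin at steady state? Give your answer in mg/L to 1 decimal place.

55.0 mg/L

k = ln2/t½ = ln2/36 ≈ 0.019254 h⁻¹; fraction remaining f = e^(−kτ) = e^(−0.019254×14) ≈ 0.7637.
Accumulation ratio R = 1/(1 − f) ≈ 1/0.2363 ≈ 4.2319.
Single-dose peak C₀ = D/Vd = 2350/138 ≈ 17.029 mg/L.
Cmax,ss = C₀/(1 − f) ≈ 17.029/0.2363 ≈ 72.065 mg/L.
One interval later, Cmin,ss = Cmax,ss·e^(−kτ) ≈ 72.065 × 0.7637 ≈ 55.036 mg/L.
Trough 55.0 mg/L vs MEC 2 mg/L: adequate.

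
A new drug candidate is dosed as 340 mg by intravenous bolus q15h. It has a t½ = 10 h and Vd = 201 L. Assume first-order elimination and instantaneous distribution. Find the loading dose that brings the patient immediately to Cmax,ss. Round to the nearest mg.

526 mg

f = (1/2)^(15/10) ≈ 0.353553; accumulation ratio R = 1/(1−f) ≈ 1.54692.
Loading dose to hit Cmax,ss on first dose: D_load = D_maint·R ≈ 340 × 1.54692 ≈ 525.95 mg.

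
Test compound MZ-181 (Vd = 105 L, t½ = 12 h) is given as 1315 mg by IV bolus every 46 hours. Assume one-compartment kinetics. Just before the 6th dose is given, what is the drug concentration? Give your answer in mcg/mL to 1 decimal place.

f = (1/2)^(τ/t½) = (1/2)^(46/12) ≈ 0.0702.
C₀ = D/Vd = 1315/105 ≈ 12.524 mcg/mL.
Before the 6th dose, 5 doses have been given. Superposition: Cmin = C₀·(f + f² + … + f^5).
≈ 12.524 × (0.0702 + 0.0049 + 0.0003 + 0.0000 + 0.0000) ≈ 12.524 × 0.0754 ≈ 0.944 mcg/mL.

0.9 mcg/mL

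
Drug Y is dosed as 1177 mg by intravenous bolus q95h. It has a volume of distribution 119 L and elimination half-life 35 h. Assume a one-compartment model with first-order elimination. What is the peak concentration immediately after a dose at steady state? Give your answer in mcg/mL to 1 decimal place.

11.7 mcg/mL

k = ln2/t½ = ln2/35 ≈ 0.019804 h⁻¹; fraction remaining f = e^(−kτ) = e^(−0.019804×95) ≈ 0.1524.
Accumulation ratio R = 1/(1 − f) ≈ 1/0.8476 ≈ 1.1798.
Single-dose peak C₀ = D/Vd = 1177/119 ≈ 9.891 mcg/mL.
Steady-state peak Cmax,ss = C₀·R ≈ 9.891 × 1.1798 ≈ 11.669 mcg/mL.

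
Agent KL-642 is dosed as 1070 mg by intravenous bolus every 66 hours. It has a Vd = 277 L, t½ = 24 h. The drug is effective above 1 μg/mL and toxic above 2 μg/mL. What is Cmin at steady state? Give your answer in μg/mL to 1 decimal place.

0.7 μg/mL

τ/t½ = 66/24 ≈ 2.75, so fraction remaining f = (1/2)^(66/24) ≈ 0.1487.
Accumulation ratio R = 1/(1 − f) ≈ 1/0.8513 ≈ 1.1747.
Each bolus raises the concentration by D/Vd = 1070/277 ≈ 3.863 μg/mL.
Cmax,ss = C₀/(1 − f) ≈ 3.863/0.8513 ≈ 4.538 μg/mL.
Steady-state trough Cmin,ss = Cmax,ss·f ≈ 4.538 × 0.1487 ≈ 0.675 μg/mL.
Trough 0.7 μg/mL vs MEC 1 μg/mL: subtherapeutic.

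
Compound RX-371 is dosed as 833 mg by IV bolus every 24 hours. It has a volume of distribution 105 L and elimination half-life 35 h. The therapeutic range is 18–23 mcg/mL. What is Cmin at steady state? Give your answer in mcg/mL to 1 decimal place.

13.0 mcg/mL

k = ln2/t½ = ln2/35 ≈ 0.019804 h⁻¹; fraction remaining f = e^(−kτ) = e^(−0.019804×24) ≈ 0.6217.
At steady state, accumulation factor R = 1/(1 − e^(−kτ)) ≈ 2.6434.
Single-dose peak C₀ = D/Vd = 833/105 ≈ 7.933 mcg/mL.
Cmax,ss = C₀/(1 − f) ≈ 7.933/0.3783 ≈ 20.970 mcg/mL.
Steady-state trough Cmin,ss = Cmax,ss·f ≈ 20.970 × 0.6217 ≈ 13.037 mcg/mL.
Trough 13.0 mcg/mL vs MEC 18 mcg/mL: subtherapeutic.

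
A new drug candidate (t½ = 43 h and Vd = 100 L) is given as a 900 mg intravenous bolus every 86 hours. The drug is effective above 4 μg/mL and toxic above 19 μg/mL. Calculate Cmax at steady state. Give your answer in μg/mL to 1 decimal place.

The dosing interval is 2 half-lives, so f = 2^(−2) = 0.25.
Accumulation ratio R = 1/(1 − f) = 1/0.75 = 4/3.
Single-dose peak C₀ = D/Vd = 900/100 = 9 μg/mL.
Steady-state peak Cmax,ss = C₀·R = 9 × 4/3 ≈ 12.000 μg/mL.
Peak 12.0 μg/mL vs MTC 19 μg/mL: below toxic threshold.

12.0 μg/mL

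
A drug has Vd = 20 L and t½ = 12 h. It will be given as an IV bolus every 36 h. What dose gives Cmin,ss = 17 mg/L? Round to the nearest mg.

τ/t½ = 36/12 ≈ 3, so f = (1/2)^(36/12) ≈ 0.125000.
Cmin,ss = (D/Vd)·f/(1−f), so D = Cmin,ss·Vd·(1−f)/f.
D = 17 × 20 × (1−f)/f ≈ 17 × 20 × 7.00000 ≈ 2380.00 mg.

2380 mg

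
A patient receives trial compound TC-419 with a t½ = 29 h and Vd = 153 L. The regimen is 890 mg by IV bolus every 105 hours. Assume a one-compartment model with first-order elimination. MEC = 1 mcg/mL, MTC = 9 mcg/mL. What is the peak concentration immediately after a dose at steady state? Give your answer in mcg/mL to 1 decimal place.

τ/t½ = 105/29 ≈ 3.6207, so fraction remaining f = (1/2)^(105/29) ≈ 0.0813.
Accumulation ratio R = 1/(1 − f) ≈ 1/0.9187 ≈ 1.0885.
Each bolus raises the concentration by D/Vd = 890/153 ≈ 5.817 mcg/mL.
Cmax,ss = C₀/(1 − f) ≈ 5.817/0.9187 ≈ 6.332 mcg/mL.
Peak 6.3 mcg/mL vs MTC 9 mcg/mL: below toxic threshold.

6.3 mcg/mL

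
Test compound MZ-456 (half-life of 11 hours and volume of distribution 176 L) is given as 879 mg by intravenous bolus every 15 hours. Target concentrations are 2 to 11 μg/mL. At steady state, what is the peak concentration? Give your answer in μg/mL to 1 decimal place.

Over one 15-h interval, 15/11 ≈ 1.3636 half-lives elapse, leaving f ≈ 0.3886 of each dose.
At steady state, accumulation factor R = 1/(1 − e^(−kτ)) ≈ 1.6356.
Each bolus raises the concentration by D/Vd = 879/176 ≈ 4.994 μg/mL.
Cmax,ss = C₀/(1 − f) ≈ 4.994/0.6114 ≈ 8.168 μg/mL.
Peak 8.2 μg/mL vs MTC 11 μg/mL: below toxic threshold.

8.2 μg/mL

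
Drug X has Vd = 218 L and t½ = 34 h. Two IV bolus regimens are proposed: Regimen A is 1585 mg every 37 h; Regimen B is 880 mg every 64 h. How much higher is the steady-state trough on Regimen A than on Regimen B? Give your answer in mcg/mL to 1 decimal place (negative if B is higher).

5.0 mcg/mL

Regimen A: f = (1/2)^(37/34) ≈ 0.4703; Cmin,ss = (1585/218)·f/(1−f) ≈ 6.455 mcg/mL.
Regimen B: f = (1/2)^(64/34) ≈ 0.2712; Cmin,ss = (880/218)·f/(1−f) ≈ 1.502 mcg/mL.
Difference ≈ 6.455 − 1.502 ≈ 4.953 mcg/mL.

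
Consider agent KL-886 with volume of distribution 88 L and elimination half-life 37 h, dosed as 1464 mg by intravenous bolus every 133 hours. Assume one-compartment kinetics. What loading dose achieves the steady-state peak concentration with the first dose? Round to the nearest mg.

1596 mg

f = (1/2)^(133/37) ≈ 0.082779; accumulation ratio R = 1/(1−f) ≈ 1.09025.
Loading dose to hit Cmax,ss on first dose: D_load = D_maint·R ≈ 1464 × 1.09025 ≈ 1596.13 mg.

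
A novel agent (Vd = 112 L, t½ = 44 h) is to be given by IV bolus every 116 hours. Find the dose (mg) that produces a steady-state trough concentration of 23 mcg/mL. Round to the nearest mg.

τ/t½ = 116/44 ≈ 2.6364, so f = (1/2)^(116/44) ≈ 0.160833.
Cmin,ss = (D/Vd)·f/(1−f), so D = Cmin,ss·Vd·(1−f)/f.
D = 23 × 112 × (1−f)/f ≈ 23 × 112 × 5.21763 ≈ 13440.61 mg.

13441 mg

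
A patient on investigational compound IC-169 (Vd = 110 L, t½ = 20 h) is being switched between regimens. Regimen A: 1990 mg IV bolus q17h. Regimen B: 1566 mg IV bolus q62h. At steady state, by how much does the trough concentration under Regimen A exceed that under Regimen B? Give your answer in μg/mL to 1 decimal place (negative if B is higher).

Regimen A: f = (1/2)^(17/20) ≈ 0.5548; Cmin,ss = (1990/110)·f/(1−f) ≈ 22.545 μg/mL.
Regimen B: f = (1/2)^(62/20) ≈ 0.1166; Cmin,ss = (1566/110)·f/(1−f) ≈ 1.879 μg/mL.
Difference ≈ 22.545 − 1.879 ≈ 20.666 μg/mL.

20.7 μg/mL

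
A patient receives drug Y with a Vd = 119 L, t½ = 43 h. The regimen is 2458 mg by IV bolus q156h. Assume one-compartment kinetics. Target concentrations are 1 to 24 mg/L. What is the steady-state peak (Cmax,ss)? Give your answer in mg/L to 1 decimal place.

Over one 156-h interval, 156/43 ≈ 3.6279 half-lives elapse, leaving f ≈ 0.0809 of each dose.
Accumulation ratio R = 1/(1 − f) ≈ 1/0.9191 ≈ 1.0880.
Single-dose peak C₀ = D/Vd = 2458/119 ≈ 20.655 mg/L.
Steady-state peak Cmax,ss = C₀·R ≈ 20.655 × 1.0880 ≈ 22.473 mg/L.
Peak 22.5 mg/L vs MTC 24 mg/L: below toxic threshold.

22.5 mg/L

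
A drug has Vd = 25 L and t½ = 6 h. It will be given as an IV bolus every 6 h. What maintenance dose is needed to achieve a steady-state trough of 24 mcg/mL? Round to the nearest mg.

τ/t½ = 6/6 ≈ 1, so f = (1/2)^(6/6) ≈ 0.500000.
Cmin,ss = (D/Vd)·f/(1−f), so D = Cmin,ss·Vd·(1−f)/f.
D = 24 × 25 × (1−f)/f ≈ 24 × 25 × 1.00000 ≈ 600.00 mg.

600 mg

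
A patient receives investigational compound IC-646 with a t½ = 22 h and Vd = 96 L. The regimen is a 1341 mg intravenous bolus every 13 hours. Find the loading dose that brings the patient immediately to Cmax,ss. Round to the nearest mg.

3990 mg

f = (1/2)^(13/22) ≈ 0.663924; accumulation ratio R = 1/(1−f) ≈ 2.97552.
Loading dose to hit Cmax,ss on first dose: D_load = D_maint·R ≈ 1341 × 2.97552 ≈ 3990.17 mg.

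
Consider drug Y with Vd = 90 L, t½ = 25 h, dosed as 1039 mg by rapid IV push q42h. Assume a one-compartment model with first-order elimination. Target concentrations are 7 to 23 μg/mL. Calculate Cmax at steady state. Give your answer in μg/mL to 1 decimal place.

τ/t½ = 42/25 ≈ 1.68, so fraction remaining f = (1/2)^(42/25) ≈ 0.3121.
Accumulation ratio R = 1/(1 − f) ≈ 1/0.6879 ≈ 1.4537.
Each bolus raises the concentration by D/Vd = 1039/90 ≈ 11.544 μg/mL.
Steady-state peak Cmax,ss = C₀·R ≈ 11.544 × 1.4537 ≈ 16.782 μg/mL.
Peak 16.8 μg/mL vs MTC 23 μg/mL: below toxic threshold.

16.8 μg/mL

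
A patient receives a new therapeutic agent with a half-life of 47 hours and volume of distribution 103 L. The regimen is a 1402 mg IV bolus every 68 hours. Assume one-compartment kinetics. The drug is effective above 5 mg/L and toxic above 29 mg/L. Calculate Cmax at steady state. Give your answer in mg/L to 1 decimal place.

τ/t½ = 68/47 ≈ 1.4468, so fraction remaining f = (1/2)^(68/47) ≈ 0.3668.
Accumulation ratio R = 1/(1 − f) ≈ 1/0.6332 ≈ 1.5793.
Each bolus raises the concentration by D/Vd = 1402/103 ≈ 13.612 mg/L.
Steady-state peak Cmax,ss = C₀·R ≈ 13.612 × 1.5793 ≈ 21.497 mg/L.
Peak 21.5 mg/L vs MTC 29 mg/L: below toxic threshold.

21.5 mg/L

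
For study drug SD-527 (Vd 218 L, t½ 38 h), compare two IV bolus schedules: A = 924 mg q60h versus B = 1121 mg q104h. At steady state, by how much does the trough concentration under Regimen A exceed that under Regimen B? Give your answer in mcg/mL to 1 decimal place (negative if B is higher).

Regimen A: f = (1/2)^(60/38) ≈ 0.3347; Cmin,ss = (924/218)·f/(1−f) ≈ 2.132 mcg/mL.
Regimen B: f = (1/2)^(104/38) ≈ 0.1500; Cmin,ss = (1121/218)·f/(1−f) ≈ 0.907 mcg/mL.
Difference ≈ 2.132 − 0.907 ≈ 1.225 mcg/mL.

1.2 mcg/mL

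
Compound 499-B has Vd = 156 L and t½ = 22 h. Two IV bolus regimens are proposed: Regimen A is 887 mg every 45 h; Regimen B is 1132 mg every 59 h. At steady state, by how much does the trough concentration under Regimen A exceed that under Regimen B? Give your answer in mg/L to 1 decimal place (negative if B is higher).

0.5 mg/L

Regimen A: f = (1/2)^(45/22) ≈ 0.2422; Cmin,ss = (887/156)·f/(1−f) ≈ 1.817 mg/L.
Regimen B: f = (1/2)^(59/22) ≈ 0.1558; Cmin,ss = (1132/156)·f/(1−f) ≈ 1.339 mg/L.
Difference ≈ 1.817 − 1.339 ≈ 0.478 mg/L.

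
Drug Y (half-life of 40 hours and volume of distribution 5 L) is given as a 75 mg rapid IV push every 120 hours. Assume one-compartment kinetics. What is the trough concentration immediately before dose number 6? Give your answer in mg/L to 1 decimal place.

f = (1/2)^(τ/t½) = (1/2)^(120/40) ≈ 0.1250.
C₀ = D/Vd = 75/5 ≈ 15.000 mg/L.
Before the 6th dose, 5 doses have been given. Superposition: Cmin = C₀·(f + f² + … + f^5).
≈ 15.000 × (0.1250 + 0.0156 + 0.0020 + 0.0002 + 0.0000) ≈ 15.000 × 0.1428 ≈ 2.142 mg/L.

2.1 mg/L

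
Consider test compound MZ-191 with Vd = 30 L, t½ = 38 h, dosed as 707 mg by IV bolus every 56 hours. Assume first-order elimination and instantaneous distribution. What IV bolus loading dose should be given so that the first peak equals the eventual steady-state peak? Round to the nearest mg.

f = (1/2)^(56/38) ≈ 0.360062; accumulation ratio R = 1/(1−f) ≈ 1.56265.
Loading dose to hit Cmax,ss on first dose: D_load = D_maint·R ≈ 707 × 1.56265 ≈ 1104.79 mg.

1105 mg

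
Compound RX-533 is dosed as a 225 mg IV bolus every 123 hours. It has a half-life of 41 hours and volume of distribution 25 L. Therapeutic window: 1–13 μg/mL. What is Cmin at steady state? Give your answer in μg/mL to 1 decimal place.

1.3 μg/mL

The dosing interval is 3 half-lives, so f = 2^(−3) = 0.125.
At steady state, R = 1/(1 − 0.125) = 8/7.
Single-dose peak C₀ = D/Vd = 225/25 = 9 μg/mL.
Steady-state peak Cmax,ss = C₀·R = 9 × 8/7 ≈ 10.286 μg/mL.
Steady-state trough Cmin,ss = Cmax,ss·f ≈ 10.286 × 0.125 ≈ 1.286 μg/mL.
Trough 1.3 μg/mL vs MEC 1 μg/mL: adequate.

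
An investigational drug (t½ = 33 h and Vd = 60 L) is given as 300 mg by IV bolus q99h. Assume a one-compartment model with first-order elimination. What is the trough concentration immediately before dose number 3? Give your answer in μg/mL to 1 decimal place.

0.7 μg/mL

f = (1/2)^(τ/t½) = (1/2)^(99/33) ≈ 0.1250.
C₀ = D/Vd = 300/60 ≈ 5.000 μg/mL.
Before the 3rd dose, 2 doses have been given. Superposition: Cmin = C₀·(f + f²).
≈ 5.000 × (0.1250 + 0.0156) ≈ 5.000 × 0.1406 ≈ 0.703 μg/mL.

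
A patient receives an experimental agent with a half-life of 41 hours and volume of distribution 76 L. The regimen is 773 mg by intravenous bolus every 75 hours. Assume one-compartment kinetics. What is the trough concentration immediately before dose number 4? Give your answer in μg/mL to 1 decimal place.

f = (1/2)^(τ/t½) = (1/2)^(75/41) ≈ 0.2814.
C₀ = D/Vd = 773/76 ≈ 10.171 μg/mL.
Before the 4th dose, 3 doses have been given. Superposition: Cmin = C₀·(f + f² + … + f^3).
≈ 10.171 × (0.2814 + 0.0792 + 0.0223) ≈ 10.171 × 0.3829 ≈ 3.894 μg/mL.

3.9 μg/mL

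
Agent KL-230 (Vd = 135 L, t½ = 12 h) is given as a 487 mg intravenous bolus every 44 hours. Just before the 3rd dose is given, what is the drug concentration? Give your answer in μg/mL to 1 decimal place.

f = (1/2)^(τ/t½) = (1/2)^(44/12) ≈ 0.0787.
C₀ = D/Vd = 487/135 ≈ 3.607 μg/mL.
Before the 3rd dose, 2 doses have been given. Superposition: Cmin = C₀·(f + f²).
≈ 3.607 × (0.0787 + 0.0062) ≈ 3.607 × 0.0849 ≈ 0.306 μg/mL.

0.3 μg/mL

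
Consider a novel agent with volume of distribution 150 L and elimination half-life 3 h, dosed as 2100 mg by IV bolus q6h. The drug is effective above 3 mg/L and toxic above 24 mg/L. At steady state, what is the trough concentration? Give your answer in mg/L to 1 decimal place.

The dosing interval is 2 half-lives, so f = 2^(−2) = 0.25.
At steady state, R = 1/(1 − 0.25) = 4/3.
Single-dose peak C₀ = D/Vd = 2100/150 = 14 mg/L.
Steady-state peak Cmax,ss = C₀·R = 14 × 4/3 ≈ 18.667 mg/L.
Steady-state trough Cmin,ss = Cmax,ss·f ≈ 18.667 × 0.25 ≈ 4.667 mg/L.
Trough 4.7 mg/L vs MEC 3 mg/L: adequate.

4.7 mg/L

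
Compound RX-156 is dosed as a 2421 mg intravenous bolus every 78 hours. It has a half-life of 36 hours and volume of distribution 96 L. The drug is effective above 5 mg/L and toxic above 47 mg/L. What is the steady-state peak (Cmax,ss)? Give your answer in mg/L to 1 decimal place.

τ/t½ = 78/36 ≈ 2.1667, so fraction remaining f = (1/2)^(78/36) ≈ 0.2227.
Accumulation ratio R = 1/(1 − f) ≈ 1/0.7773 ≈ 1.2865.
Each bolus raises the concentration by D/Vd = 2421/96 ≈ 25.219 mg/L.
Steady-state peak Cmax,ss = C₀·R ≈ 25.219 × 1.2865 ≈ 32.444 mg/L.
Peak 32.4 mg/L vs MTC 47 mg/L: below toxic threshold.

32.4 mg/L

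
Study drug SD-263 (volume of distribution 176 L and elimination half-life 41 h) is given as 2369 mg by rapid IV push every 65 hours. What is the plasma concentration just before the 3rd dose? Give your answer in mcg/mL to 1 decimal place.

f = (1/2)^(τ/t½) = (1/2)^(65/41) ≈ 0.3332.
C₀ = D/Vd = 2369/176 ≈ 13.460 mcg/mL.
Before the 3rd dose, 2 doses have been given. Superposition: Cmin = C₀·(f + f²).
≈ 13.460 × (0.3332 + 0.1110) ≈ 13.460 × 0.4442 ≈ 5.979 mcg/mL.

6.0 mcg/mL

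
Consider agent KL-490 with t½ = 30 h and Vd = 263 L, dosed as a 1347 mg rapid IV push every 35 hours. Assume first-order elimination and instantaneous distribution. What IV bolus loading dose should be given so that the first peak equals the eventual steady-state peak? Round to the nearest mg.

2429 mg

f = (1/2)^(35/30) ≈ 0.445449; accumulation ratio R = 1/(1−f) ≈ 1.80326.
Loading dose to hit Cmax,ss on first dose: D_load = D_maint·R ≈ 1347 × 1.80326 ≈ 2428.99 mg.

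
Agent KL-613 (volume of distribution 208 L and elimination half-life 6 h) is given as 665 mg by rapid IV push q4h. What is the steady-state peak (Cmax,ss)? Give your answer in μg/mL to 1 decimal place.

8.6 μg/mL

Over one 4-h interval, 4/6 ≈ 0.66667 half-lives elapse, leaving f ≈ 0.6300 of each dose.
At steady state, accumulation factor R = 1/(1 − e^(−kτ)) ≈ 2.7027.
Each bolus raises the concentration by D/Vd = 665/208 ≈ 3.197 μg/mL.
Steady-state peak Cmax,ss = C₀·R ≈ 3.197 × 2.7027 ≈ 8.641 μg/mL.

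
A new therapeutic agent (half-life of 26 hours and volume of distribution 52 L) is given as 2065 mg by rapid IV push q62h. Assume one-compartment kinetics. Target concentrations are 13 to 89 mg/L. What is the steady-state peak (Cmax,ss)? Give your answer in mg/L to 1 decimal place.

49.1 mg/L

k = ln2/t½ = ln2/26 ≈ 0.026660 h⁻¹; fraction remaining f = e^(−kτ) = e^(−0.026660×62) ≈ 0.1915.
At steady state, accumulation factor R = 1/(1 − e^(−kτ)) ≈ 1.2369.
Single-dose peak C₀ = D/Vd = 2065/52 ≈ 39.712 mg/L.
Steady-state peak Cmax,ss = C₀·R ≈ 39.712 × 1.2369 ≈ 49.120 mg/L.
Peak 49.1 mg/L vs MTC 89 mg/L: below toxic threshold.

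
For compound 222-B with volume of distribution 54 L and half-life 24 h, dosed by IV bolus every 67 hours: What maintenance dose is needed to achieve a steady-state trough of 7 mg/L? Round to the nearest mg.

2239 mg

τ/t½ = 67/24 ≈ 2.7917, so f = (1/2)^(67/24) ≈ 0.144419.
Cmin,ss = (D/Vd)·f/(1−f), so D = Cmin,ss·Vd·(1−f)/f.
D = 7 × 54 × (1−f)/f ≈ 7 × 54 × 5.92430 ≈ 2239.39 mg.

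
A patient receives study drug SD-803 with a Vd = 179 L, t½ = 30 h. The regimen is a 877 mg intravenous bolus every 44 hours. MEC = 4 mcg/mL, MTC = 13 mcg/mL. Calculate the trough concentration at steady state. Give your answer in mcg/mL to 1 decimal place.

k = ln2/t½ = ln2/30 ≈ 0.023105 h⁻¹; fraction remaining f = e^(−kτ) = e^(−0.023105×44) ≈ 0.3618.
Each bolus raises the concentration by D/Vd = 877/179 ≈ 4.899 mcg/mL.
Steady-state trough Cmin,ss = C₀·f/(1−f) ≈ 4.899 × 0.3618/0.6382 ≈ 2.777 mcg/mL.
Trough 2.8 mcg/mL vs MEC 4 mcg/mL: subtherapeutic.

2.8 mcg/mL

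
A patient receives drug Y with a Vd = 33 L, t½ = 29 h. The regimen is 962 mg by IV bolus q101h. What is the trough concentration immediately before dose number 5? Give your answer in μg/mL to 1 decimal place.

f = (1/2)^(τ/t½) = (1/2)^(101/29) ≈ 0.0895.
C₀ = D/Vd = 962/33 ≈ 29.152 μg/mL.
Before the 5th dose, 4 doses have been given. Superposition: Cmin = C₀·(f + f² + … + f^4).
≈ 29.152 × (0.0895 + 0.0080 + 0.0007 + 0.0001) ≈ 29.152 × 0.0983 ≈ 2.866 μg/mL.

2.9 μg/mL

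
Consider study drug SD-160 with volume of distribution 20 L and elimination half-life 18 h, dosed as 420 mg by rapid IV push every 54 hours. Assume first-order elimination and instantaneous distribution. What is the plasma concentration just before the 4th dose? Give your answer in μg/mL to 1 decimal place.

f = (1/2)^(τ/t½) = (1/2)^(54/18) ≈ 0.1250.
C₀ = D/Vd = 420/20 ≈ 21.000 μg/mL.
Before the 4th dose, 3 doses have been given. Superposition: Cmin = C₀·(f + f² + … + f^3).
≈ 21.000 × (0.1250 + 0.0156 + 0.0020) ≈ 21.000 × 0.1426 ≈ 2.995 μg/mL.

3.0 μg/mL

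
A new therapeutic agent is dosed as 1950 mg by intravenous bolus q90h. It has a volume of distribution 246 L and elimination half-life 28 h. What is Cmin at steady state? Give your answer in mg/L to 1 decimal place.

τ/t½ = 90/28 ≈ 3.2143, so fraction remaining f = (1/2)^(90/28) ≈ 0.1077.
At steady state, accumulation factor R = 1/(1 − e^(−kτ)) ≈ 1.1207.
Single-dose peak C₀ = D/Vd = 1950/246 ≈ 7.927 mg/L.
Cmax,ss = C₀/(1 − f) ≈ 7.927/0.8923 ≈ 8.884 mg/L.
Steady-state trough Cmin,ss = Cmax,ss·f ≈ 8.884 × 0.1077 ≈ 0.957 mg/L.

1.0 mg/L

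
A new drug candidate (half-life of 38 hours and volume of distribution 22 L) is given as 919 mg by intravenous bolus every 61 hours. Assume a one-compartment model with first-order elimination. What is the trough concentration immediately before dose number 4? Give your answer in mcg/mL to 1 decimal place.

f = (1/2)^(τ/t½) = (1/2)^(61/38) ≈ 0.3287.
C₀ = D/Vd = 919/22 ≈ 41.773 mcg/mL.
Before the 4th dose, 3 doses have been given. Superposition: Cmin = C₀·(f + f² + … + f^3).
≈ 41.773 × (0.3287 + 0.1080 + 0.0355) ≈ 41.773 × 0.4722 ≈ 19.725 mcg/mL.

19.7 mcg/mL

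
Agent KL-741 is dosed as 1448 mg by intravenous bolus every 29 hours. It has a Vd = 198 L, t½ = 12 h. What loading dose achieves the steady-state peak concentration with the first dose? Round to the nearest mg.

f = (1/2)^(29/12) ≈ 0.187288; accumulation ratio R = 1/(1−f) ≈ 1.23045.
Loading dose to hit Cmax,ss on first dose: D_load = D_maint·R ≈ 1448 × 1.23045 ≈ 1781.69 mg.

1782 mg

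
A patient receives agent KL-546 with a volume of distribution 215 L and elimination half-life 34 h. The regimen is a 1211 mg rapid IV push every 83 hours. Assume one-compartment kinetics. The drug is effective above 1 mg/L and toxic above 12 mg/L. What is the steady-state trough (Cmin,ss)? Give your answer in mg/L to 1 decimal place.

1.3 mg/L

Over one 83-h interval, 83/34 ≈ 2.4412 half-lives elapse, leaving f ≈ 0.1841 of each dose.
At steady state, accumulation factor R = 1/(1 − e^(−kτ)) ≈ 1.2256.
Each bolus raises the concentration by D/Vd = 1211/215 ≈ 5.633 mg/L.
Cmax,ss = C₀/(1 − f) ≈ 5.633/0.8159 ≈ 6.904 mg/L.
Steady-state trough Cmin,ss = Cmax,ss·f ≈ 6.904 × 0.1841 ≈ 1.271 mg/L.
Trough 1.3 mg/L vs MEC 1 mg/L: adequate.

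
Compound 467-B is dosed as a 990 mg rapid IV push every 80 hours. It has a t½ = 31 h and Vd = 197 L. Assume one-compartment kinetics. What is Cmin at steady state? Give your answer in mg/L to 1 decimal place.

τ/t½ = 80/31 ≈ 2.5806, so fraction remaining f = (1/2)^(80/31) ≈ 0.1672.
Accumulation ratio R = 1/(1 − f) ≈ 1/0.8328 ≈ 1.2008.
Single-dose peak C₀ = D/Vd = 990/197 ≈ 5.025 mg/L.
Cmax,ss = C₀/(1 − f) ≈ 5.025/0.8328 ≈ 6.034 mg/L.
Steady-state trough Cmin,ss = Cmax,ss·f ≈ 6.034 × 0.1672 ≈ 1.009 mg/L.

1.0 mg/L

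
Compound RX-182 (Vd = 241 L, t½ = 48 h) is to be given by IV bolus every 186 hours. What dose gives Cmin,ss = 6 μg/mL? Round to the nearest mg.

τ/t½ = 186/48 ≈ 3.875, so f = (1/2)^(186/48) ≈ 0.068157.
Cmin,ss = (D/Vd)·f/(1−f), so D = Cmin,ss·Vd·(1−f)/f.
D = 6 × 241 × (1−f)/f ≈ 6 × 241 × 13.67201 ≈ 19769.73 mg.

19770 mg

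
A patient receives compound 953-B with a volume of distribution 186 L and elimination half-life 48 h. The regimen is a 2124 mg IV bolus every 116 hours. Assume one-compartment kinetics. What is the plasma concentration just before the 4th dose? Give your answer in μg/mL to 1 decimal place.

f = (1/2)^(τ/t½) = (1/2)^(116/48) ≈ 0.1873.
C₀ = D/Vd = 2124/186 ≈ 11.419 μg/mL.
Before the 4th dose, 3 doses have been given. Superposition: Cmin = C₀·(f + f² + … + f^3).
≈ 11.419 × (0.1873 + 0.0351 + 0.0066) ≈ 11.419 × 0.2290 ≈ 2.615 μg/mL.

2.6 μg/mL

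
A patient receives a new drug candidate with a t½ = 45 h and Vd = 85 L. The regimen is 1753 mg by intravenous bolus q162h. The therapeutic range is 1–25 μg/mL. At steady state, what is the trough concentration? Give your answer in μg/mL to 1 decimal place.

Over one 162-h interval, 162/45 ≈ 3.6 half-lives elapse, leaving f ≈ 0.0825 of each dose.
Each bolus raises the concentration by D/Vd = 1753/85 ≈ 20.624 μg/mL.
Steady-state trough Cmin,ss = C₀·f/(1−f) ≈ 20.624 × 0.0825/0.9175 ≈ 1.854 μg/mL.
Trough 1.9 μg/mL vs MEC 1 μg/mL: adequate.

1.9 μg/mL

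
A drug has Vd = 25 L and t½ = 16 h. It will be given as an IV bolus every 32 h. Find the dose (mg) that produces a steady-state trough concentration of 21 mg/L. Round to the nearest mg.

τ/t½ = 32/16 ≈ 2, so f = (1/2)^(32/16) ≈ 0.250000.
Cmin,ss = (D/Vd)·f/(1−f), so D = Cmin,ss·Vd·(1−f)/f.
D = 21 × 25 × (1−f)/f ≈ 21 × 25 × 3.00000 ≈ 1575.00 mg.

1575 mg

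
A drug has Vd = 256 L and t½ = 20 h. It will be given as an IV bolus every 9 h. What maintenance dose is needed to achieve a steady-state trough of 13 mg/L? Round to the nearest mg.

τ/t½ = 9/20 ≈ 0.45, so f = (1/2)^(9/20) ≈ 0.732043.
Cmin,ss = (D/Vd)·f/(1−f), so D = Cmin,ss·Vd·(1−f)/f.
D = 13 × 256 × (1−f)/f ≈ 13 × 256 × 0.36604 ≈ 1218.18 mg.

1218 mg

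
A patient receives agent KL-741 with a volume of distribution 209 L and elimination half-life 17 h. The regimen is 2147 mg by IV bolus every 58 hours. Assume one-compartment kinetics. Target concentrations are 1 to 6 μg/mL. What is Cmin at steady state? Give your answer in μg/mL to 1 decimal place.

1.1 μg/mL

Over one 58-h interval, 58/17 ≈ 3.4118 half-lives elapse, leaving f ≈ 0.0940 of each dose.
Each bolus raises the concentration by D/Vd = 2147/209 ≈ 10.273 μg/mL.
Steady-state trough Cmin,ss = C₀·f/(1−f) ≈ 10.273 × 0.0940/0.9060 ≈ 1.066 μg/mL.
Trough 1.1 μg/mL vs MEC 1 μg/mL: adequate.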